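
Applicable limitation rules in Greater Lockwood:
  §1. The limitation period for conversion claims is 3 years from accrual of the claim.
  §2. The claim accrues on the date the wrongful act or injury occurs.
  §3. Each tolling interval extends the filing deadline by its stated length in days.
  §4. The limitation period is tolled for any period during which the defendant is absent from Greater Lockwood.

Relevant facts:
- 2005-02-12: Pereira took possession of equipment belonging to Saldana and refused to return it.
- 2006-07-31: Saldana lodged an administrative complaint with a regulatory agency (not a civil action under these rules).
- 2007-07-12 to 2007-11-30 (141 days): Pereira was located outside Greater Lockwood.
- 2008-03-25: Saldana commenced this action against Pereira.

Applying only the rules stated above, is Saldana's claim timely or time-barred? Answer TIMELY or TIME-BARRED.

The claim accrued on 2005-02-12, when the wrongful act occurred.
3 years from 2005-02-12 is 2008-02-12.
The defendant's absence from the jurisdiction from 2007-07-12 to 2007-11-30 tolled the period for 141 days, extending the deadline to 2008-07-02.
None of the other events listed affects the running of the period under the stated rules.
The 2008-03-25 filing precedes the 2008-07-02 deadline; the claim is timely.

TIMELY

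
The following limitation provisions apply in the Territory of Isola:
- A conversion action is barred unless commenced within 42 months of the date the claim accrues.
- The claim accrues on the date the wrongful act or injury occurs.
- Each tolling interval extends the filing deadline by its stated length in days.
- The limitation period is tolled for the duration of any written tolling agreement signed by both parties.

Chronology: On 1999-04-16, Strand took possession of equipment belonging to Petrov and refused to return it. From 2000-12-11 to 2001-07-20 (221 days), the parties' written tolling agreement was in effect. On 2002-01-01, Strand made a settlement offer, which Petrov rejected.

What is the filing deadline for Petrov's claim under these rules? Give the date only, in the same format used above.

2003-05-25

The limitation period began to run on 1999-04-16.
42 months from 1999-04-16 is 2002-10-16.
The written tolling agreement from 2000-12-11 to 2001-07-20 tolled the period for 221 days, extending the deadline to 2003-05-25.
Nothing else in the chronology tolls or restarts the period.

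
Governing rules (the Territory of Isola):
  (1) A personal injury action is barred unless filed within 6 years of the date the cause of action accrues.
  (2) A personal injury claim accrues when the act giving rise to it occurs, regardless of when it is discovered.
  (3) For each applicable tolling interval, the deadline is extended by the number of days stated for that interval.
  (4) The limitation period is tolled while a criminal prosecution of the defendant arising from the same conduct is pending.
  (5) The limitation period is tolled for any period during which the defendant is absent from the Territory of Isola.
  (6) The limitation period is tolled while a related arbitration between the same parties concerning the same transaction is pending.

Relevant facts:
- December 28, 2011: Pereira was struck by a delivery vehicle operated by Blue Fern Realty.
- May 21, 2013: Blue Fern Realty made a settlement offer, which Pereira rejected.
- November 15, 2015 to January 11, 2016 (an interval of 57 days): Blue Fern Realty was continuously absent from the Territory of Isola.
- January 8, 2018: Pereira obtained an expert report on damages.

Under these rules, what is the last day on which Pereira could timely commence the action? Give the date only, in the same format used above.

February 23, 2018

The claim accrued on December 28, 2011, when the wrongful act occurred.
Adding the 6 years base period to December 28, 2011 gives a deadline of December 28, 2017, before any tolling.
The defendant's absence from the jurisdiction from November 15, 2015 to January 11, 2016 tolled the period for 57 days, extending the deadline to February 23, 2018.
The other events in the timeline have no effect on the limitation period under the stated rules.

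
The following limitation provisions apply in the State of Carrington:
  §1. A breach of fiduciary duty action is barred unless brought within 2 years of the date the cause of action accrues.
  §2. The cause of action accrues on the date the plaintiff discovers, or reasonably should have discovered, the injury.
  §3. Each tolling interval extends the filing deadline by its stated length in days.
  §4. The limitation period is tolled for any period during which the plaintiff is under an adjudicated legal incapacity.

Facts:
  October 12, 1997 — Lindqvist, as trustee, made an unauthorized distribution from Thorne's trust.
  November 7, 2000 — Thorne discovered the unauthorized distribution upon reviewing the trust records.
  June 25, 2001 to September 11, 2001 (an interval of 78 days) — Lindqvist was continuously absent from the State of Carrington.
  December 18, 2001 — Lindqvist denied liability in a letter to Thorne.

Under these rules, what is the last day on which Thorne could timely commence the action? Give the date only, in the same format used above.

Accrual is tied to discovery, so the period began on November 7, 2000 rather than on October 12, 1997 when the act occurred.
Adding the 2 years base period to November 7, 2000 gives a deadline of November 7, 2002, before any tolling.
No stated provision tolls the period for the defendant's absence, so the interval from June 25, 2001 to September 11, 2001 has no effect on the deadline.
Nothing else in the chronology tolls or restarts the period.

November 7, 2002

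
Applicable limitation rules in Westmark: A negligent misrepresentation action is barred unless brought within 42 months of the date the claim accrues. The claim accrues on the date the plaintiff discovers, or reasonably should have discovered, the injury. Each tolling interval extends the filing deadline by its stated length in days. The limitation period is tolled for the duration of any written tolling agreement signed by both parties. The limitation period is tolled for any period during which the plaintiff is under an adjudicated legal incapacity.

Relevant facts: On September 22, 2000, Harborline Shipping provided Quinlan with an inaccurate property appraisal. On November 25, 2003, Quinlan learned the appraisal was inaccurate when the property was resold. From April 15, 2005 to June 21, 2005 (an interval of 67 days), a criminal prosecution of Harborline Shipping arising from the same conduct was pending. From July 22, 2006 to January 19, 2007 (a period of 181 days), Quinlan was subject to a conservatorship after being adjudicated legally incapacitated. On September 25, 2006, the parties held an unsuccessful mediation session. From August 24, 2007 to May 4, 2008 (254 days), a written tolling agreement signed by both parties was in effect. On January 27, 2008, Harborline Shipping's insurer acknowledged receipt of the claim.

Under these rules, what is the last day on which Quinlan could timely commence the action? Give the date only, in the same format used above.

Accrual is tied to discovery, so the period began on November 25, 2003 rather than on September 22, 2000 when the act occurred.
Adding the 42 months base period to November 25, 2003 gives a deadline of May 25, 2007, before any tolling.
The period was tolled for 181 days by the plaintiff's legal incapacity (July 22, 2006 to January 19, 2007), pushing the deadline to November 22, 2007.
The period was tolled for 254 days by the written tolling agreement (August 24, 2007 to May 4, 2008), pushing the deadline to August 2, 2008.
The pending criminal prosecution from April 15, 2005 to June 21, 2005 does not toll the period, because no stated rule makes a criminal prosecution a tolling event.
The other events in the timeline have no effect on the limitation period under the stated rules.

August 2, 2008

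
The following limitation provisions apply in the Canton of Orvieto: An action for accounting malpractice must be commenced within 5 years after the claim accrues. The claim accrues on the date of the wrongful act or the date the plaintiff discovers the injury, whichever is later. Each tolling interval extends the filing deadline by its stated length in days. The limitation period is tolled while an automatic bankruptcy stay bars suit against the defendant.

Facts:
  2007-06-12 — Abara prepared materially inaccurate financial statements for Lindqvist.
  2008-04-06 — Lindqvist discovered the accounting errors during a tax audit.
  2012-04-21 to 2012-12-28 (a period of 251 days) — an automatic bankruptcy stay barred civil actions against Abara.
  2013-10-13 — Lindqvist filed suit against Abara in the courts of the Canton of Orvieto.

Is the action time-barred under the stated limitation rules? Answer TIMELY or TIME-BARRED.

TIMELY

Taking the later of the act (2007-06-12) and discovery (2008-04-06), the claim accrued on 2008-04-06.
Adding the 5 years base period to 2008-04-06 gives a deadline of 2013-04-06, before any tolling.
The period was tolled for 251 days by the automatic bankruptcy stay (2012-04-21 to 2012-12-28), pushing the deadline to 2013-12-13.
Filing on 2013-10-13 beat the 2013-12-13 deadline — the action is timely.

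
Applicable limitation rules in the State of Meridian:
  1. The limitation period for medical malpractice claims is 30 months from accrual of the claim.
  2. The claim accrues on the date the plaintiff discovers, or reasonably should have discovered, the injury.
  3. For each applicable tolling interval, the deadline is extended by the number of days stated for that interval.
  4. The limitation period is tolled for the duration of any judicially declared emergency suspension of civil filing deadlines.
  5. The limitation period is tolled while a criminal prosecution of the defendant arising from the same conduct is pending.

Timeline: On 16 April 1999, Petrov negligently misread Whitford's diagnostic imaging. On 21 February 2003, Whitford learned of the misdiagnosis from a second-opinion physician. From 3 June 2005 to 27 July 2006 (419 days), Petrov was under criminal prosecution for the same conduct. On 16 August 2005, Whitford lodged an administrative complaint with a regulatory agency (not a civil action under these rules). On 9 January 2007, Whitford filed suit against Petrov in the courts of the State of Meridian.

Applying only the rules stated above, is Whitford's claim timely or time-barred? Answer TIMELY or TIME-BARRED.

The claim did not accrue until Whitford discovered the injury on 21 February 2003; the 16 April 1999 act date does not start the clock under the stated rule.
The untolled deadline — 30 months after 21 February 2003 — is 21 August 2005.
The period was tolled for 419 days by the pending criminal prosecution (3 June 2005 to 27 July 2006), pushing the deadline to 14 October 2006.
The other events in the timeline have no effect on the limitation period under the stated rules.
Filing on 9 January 2007 missed the 14 October 2006 deadline — the action is time-barred.

TIME-BARRED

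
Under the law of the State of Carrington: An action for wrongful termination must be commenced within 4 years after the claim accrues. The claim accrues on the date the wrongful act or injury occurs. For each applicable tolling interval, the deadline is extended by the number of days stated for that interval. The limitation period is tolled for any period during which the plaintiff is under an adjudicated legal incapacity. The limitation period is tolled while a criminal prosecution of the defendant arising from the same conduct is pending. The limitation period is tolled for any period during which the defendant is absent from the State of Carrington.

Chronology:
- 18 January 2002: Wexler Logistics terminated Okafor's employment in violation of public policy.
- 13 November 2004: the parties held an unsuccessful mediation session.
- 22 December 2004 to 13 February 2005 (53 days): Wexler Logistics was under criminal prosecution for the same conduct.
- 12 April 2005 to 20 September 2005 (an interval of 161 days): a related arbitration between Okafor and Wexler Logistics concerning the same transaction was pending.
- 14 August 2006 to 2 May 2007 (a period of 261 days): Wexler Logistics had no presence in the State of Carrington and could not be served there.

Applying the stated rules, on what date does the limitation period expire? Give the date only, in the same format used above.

The limitation period began to run on 18 January 2002.
The untolled deadline — 4 years after 18 January 2002 — is 18 January 2006.
The period was tolled for 53 days by the pending criminal prosecution (22 December 2004 to 13 February 2005), pushing the deadline to 12 March 2006.
The defendant's absence from the jurisdiction from 14 August 2006 to 2 May 2007 began after the period had already run on 12 March 2006, so it has no tolling effect.
Although a pending arbitration ran from 12 April 2005 to 20 September 2005, the stated rules do not make that a tolling event, so it is disregarded.
The other events in the timeline have no effect on the limitation period under the stated rules.

12 March 2006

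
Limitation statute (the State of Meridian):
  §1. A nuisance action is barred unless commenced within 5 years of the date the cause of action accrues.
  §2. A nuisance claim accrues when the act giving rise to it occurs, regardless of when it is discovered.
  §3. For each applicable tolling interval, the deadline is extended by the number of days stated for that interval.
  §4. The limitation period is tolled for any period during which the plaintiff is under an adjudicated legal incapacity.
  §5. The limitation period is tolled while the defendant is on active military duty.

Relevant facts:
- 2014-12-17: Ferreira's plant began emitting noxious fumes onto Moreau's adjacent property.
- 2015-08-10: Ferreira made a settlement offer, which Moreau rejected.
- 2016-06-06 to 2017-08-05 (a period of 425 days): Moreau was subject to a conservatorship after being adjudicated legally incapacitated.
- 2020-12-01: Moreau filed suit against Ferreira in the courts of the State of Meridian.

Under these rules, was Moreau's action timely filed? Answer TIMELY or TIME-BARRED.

TIMELY

The limitation period began to run on 2014-12-17.
Adding the 5 years base period to 2014-12-17 gives a deadline of 2019-12-17, before any tolling.
The plaintiff's legal incapacity from 2016-06-06 to 2017-08-05 tolled the period for 425 days, extending the deadline to 2021-02-14.
Nothing else in the chronology tolls or restarts the period.
Moreau filed on 2020-12-01, before the 2021-02-14 deadline, so the action is timely.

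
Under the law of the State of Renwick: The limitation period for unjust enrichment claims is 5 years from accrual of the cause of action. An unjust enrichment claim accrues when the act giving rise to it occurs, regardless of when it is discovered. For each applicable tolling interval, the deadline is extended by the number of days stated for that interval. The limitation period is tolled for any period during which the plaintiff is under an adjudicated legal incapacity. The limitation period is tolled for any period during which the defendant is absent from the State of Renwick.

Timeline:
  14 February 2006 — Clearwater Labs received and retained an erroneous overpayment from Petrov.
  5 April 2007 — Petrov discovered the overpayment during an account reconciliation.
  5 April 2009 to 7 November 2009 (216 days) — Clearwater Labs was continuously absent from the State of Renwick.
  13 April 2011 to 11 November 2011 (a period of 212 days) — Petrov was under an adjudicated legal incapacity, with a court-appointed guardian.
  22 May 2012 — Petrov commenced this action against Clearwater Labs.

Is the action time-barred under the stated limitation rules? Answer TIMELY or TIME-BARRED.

TIME-BARRED

Accrual is governed by the date of the act, so the period began to run on 14 February 2006; the later discovery on 5 April 2007 is irrelevant under the stated rule.
The untolled deadline — 5 years after 14 February 2006 — is 14 February 2011.
Because the defendant's absence from the jurisdiction ran from 5 April 2009 to 7 November 2009, the deadline is extended by 216 days to 18 September 2011.
The plaintiff's legal incapacity from 13 April 2011 to 11 November 2011 tolled the period for 212 days, extending the deadline to 17 April 2012.
Filing on 22 May 2012 missed the 17 April 2012 deadline — the action is time-barred.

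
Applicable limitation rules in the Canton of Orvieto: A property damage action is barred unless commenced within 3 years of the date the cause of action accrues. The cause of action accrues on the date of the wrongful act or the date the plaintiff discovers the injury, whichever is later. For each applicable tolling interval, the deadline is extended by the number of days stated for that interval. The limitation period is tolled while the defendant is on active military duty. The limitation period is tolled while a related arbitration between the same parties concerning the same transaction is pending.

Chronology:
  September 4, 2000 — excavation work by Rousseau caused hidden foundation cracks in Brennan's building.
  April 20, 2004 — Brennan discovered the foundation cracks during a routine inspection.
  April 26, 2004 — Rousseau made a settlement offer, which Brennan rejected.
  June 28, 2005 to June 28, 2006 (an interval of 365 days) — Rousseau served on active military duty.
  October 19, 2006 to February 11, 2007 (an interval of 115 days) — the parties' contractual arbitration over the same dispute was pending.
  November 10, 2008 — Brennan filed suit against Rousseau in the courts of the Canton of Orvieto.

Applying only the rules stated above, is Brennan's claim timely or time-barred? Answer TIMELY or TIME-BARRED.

TIME-BARRED

Taking the later of the act (September 4, 2000) and discovery (April 20, 2004), the claim accrued on April 20, 2004.
The untolled deadline — 3 years after April 20, 2004 — is April 20, 2007.
The defendant's active military service from June 28, 2005 to June 28, 2006 tolled the period for 365 days, extending the deadline to April 19, 2008.
The period was tolled for 115 days by the pending related arbitration (October 19, 2006 to February 11, 2007), pushing the deadline to August 12, 2008.
None of the other events listed affects the running of the period under the stated rules.
The November 10, 2008 filing falls after the August 12, 2008 deadline; the claim is time-barred.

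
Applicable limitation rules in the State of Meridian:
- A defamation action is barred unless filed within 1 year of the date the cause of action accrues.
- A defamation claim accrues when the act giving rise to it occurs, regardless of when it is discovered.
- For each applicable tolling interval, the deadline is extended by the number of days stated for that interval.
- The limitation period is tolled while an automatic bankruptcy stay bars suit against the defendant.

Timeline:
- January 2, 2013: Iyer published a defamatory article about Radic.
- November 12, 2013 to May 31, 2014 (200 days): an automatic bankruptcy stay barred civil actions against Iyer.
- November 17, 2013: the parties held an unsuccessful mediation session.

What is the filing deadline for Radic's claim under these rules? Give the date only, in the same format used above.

The limitation period began to run on January 2, 2013.
Adding the 1 year base period to January 2, 2013 gives a deadline of January 2, 2014, before any tolling.
The automatic bankruptcy stay from November 12, 2013 to May 31, 2014 tolled the period for 200 days, extending the deadline to July 21, 2014.
None of the other events listed affects the running of the period under the stated rules.

July 21, 2014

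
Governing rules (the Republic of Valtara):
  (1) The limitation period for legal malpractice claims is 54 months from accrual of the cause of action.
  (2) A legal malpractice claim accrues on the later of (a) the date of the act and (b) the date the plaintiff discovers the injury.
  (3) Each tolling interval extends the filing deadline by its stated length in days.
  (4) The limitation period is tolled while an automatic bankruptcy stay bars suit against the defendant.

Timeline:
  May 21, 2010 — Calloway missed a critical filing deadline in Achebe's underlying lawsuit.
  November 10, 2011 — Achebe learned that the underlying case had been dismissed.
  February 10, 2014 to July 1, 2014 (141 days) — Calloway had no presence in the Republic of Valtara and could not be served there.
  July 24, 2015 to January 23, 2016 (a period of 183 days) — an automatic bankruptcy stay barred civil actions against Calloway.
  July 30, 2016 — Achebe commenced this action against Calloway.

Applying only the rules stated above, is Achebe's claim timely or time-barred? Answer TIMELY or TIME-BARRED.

TIMELY

Because discovery on November 10, 2011 post-dates the May 21, 2010 act, accrual under the later-of rule falls on November 10, 2011.
54 months from November 10, 2011 is May 10, 2016.
Because the automatic bankruptcy stay ran from July 24, 2015 to January 23, 2016, the deadline is extended by 183 days to November 9, 2016.
Although the defendant's absence ran from February 10, 2014 to July 1, 2014, the stated rules do not make that a tolling event, so it is disregarded.
Filing on July 30, 2016 beat the November 9, 2016 deadline — the action is timely.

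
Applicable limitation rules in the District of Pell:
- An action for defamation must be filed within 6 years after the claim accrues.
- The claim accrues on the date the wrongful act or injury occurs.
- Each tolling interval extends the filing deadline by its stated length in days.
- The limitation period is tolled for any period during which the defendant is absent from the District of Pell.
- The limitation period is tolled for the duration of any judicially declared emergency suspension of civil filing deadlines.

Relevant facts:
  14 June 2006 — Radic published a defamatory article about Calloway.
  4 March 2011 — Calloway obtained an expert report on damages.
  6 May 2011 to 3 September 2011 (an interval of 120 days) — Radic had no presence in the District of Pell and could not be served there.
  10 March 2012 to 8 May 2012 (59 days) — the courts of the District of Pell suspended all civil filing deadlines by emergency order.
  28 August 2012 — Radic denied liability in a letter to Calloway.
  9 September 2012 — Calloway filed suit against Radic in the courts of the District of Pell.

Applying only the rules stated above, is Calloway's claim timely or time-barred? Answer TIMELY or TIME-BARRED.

TIMELY

The claim accrued on 14 June 2006, the date of the act.
6 years from 14 June 2006 is 14 June 2012.
The defendant's absence from the jurisdiction from 6 May 2011 to 3 September 2011 tolled the period for 120 days, extending the deadline to 12 October 2012.
The period was tolled for 59 days by the emergency suspension of filing deadlines (10 March 2012 to 8 May 2012), pushing the deadline to 10 December 2012.
None of the other events listed affects the running of the period under the stated rules.
The 9 September 2012 filing precedes the 10 December 2012 deadline; the claim is timely.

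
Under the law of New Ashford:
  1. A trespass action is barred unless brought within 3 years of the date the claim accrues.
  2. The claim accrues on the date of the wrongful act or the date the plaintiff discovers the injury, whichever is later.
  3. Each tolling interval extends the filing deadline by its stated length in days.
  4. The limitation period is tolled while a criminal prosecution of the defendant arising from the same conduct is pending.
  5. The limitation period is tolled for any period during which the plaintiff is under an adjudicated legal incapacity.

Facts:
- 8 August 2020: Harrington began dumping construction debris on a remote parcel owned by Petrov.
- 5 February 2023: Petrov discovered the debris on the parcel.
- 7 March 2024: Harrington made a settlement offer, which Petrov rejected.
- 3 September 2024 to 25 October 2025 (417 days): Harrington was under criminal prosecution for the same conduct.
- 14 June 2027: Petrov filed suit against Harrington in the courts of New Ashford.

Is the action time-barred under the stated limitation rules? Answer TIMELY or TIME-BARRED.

TIME-BARRED

The claim accrued on 5 February 2023 — the later of the 8 August 2020 act and the 5 February 2023 discovery.
3 years from 5 February 2023 is 5 February 2026.
The period was tolled for 417 days by the pending criminal prosecution (3 September 2024 to 25 October 2025), pushing the deadline to 29 March 2027.
Nothing else in the chronology tolls or restarts the period.
Petrov filed on 14 June 2027, after the 29 March 2027 deadline, so the action is time-barred.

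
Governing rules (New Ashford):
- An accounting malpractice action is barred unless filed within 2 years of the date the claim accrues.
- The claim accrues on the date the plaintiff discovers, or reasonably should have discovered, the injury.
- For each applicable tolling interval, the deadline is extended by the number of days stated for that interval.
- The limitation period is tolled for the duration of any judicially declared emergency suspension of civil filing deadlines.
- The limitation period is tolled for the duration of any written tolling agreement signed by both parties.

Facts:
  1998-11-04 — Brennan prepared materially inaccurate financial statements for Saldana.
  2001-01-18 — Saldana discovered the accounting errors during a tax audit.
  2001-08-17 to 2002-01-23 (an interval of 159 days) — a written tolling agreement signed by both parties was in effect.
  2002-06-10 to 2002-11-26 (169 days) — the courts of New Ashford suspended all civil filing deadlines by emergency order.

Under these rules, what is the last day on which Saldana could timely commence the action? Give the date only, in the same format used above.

2003-12-12

Accrual is tied to discovery, so the period began on 2001-01-18 rather than on 1998-11-04 when the act occurred.
2 years from 2001-01-18 is 2003-01-18.
The period was tolled for 159 days by the written tolling agreement (2001-08-17 to 2002-01-23), pushing the deadline to 2003-06-26.
The period was tolled for 169 days by the emergency suspension of filing deadlines (2002-06-10 to 2002-11-26), pushing the deadline to 2003-12-12.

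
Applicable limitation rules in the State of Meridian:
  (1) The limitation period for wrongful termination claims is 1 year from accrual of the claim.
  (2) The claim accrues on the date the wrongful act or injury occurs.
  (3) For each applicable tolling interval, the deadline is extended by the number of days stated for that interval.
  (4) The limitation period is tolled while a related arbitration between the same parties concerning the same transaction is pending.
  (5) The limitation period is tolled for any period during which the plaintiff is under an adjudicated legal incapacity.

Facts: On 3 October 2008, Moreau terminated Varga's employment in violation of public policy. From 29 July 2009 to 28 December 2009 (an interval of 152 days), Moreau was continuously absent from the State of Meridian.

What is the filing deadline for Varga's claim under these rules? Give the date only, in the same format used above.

3 October 2009

The limitation period began to run on 3 October 2008.
The untolled deadline — 1 year after 3 October 2008 — is 3 October 2009.
No stated provision tolls the period for the defendant's absence, so the interval from 29 July 2009 to 28 December 2009 has no effect on the deadline.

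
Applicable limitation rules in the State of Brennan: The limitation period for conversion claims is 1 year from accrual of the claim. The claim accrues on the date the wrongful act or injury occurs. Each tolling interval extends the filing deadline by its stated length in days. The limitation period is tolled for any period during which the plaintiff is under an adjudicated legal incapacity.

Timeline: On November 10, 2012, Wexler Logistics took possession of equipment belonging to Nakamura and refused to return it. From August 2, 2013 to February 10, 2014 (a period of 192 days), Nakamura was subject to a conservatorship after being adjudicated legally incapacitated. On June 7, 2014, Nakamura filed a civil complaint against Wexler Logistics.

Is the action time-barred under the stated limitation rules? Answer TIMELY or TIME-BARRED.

The claim accrued on November 10, 2012, when the wrongful act occurred.
Adding the 1 year base period to November 10, 2012 gives a deadline of November 10, 2013, before any tolling.
The period was tolled for 192 days by the plaintiff's legal incapacity (August 2, 2013 to February 10, 2014), pushing the deadline to May 21, 2014.
Nakamura filed on June 7, 2014, after the May 21, 2014 deadline, so the action is time-barred.

TIME-BARRED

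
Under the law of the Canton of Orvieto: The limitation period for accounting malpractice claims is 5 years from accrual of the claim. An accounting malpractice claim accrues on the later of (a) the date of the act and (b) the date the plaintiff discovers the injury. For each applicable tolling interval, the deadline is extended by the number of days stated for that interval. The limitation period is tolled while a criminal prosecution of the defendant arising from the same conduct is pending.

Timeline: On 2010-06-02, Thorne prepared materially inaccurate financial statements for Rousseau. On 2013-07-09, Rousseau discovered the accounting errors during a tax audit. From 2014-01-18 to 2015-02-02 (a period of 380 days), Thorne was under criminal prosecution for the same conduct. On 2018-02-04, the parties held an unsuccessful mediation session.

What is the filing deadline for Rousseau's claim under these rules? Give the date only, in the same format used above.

2019-07-24

Because discovery on 2013-07-09 post-dates the 2010-06-02 act, accrual under the later-of rule falls on 2013-07-09.
Adding the 5 years base period to 2013-07-09 gives a deadline of 2018-07-09, before any tolling.
The pending criminal prosecution from 2014-01-18 to 2015-02-02 tolled the period for 380 days, extending the deadline to 2019-07-24.
Nothing else in the chronology tolls or restarts the period.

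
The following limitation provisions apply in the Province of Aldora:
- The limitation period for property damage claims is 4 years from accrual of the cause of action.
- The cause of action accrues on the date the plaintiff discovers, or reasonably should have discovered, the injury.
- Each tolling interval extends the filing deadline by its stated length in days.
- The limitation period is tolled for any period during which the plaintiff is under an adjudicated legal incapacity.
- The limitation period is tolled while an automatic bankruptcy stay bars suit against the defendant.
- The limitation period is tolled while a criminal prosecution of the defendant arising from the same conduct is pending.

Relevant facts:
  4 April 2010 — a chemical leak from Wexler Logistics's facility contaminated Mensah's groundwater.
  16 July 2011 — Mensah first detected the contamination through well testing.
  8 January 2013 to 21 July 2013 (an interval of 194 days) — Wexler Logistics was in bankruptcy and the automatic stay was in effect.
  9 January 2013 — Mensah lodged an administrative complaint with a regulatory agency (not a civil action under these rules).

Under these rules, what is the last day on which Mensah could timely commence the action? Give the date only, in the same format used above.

The claim did not accrue until Mensah discovered the injury on 16 July 2011; the 4 April 2010 act date does not start the clock under the stated rule.
4 years from 16 July 2011 is 16 July 2015.
The period was tolled for 194 days by the automatic bankruptcy stay (8 January 2013 to 21 July 2013), pushing the deadline to 26 January 2016.
None of the other events listed affects the running of the period under the stated rules.

26 January 2016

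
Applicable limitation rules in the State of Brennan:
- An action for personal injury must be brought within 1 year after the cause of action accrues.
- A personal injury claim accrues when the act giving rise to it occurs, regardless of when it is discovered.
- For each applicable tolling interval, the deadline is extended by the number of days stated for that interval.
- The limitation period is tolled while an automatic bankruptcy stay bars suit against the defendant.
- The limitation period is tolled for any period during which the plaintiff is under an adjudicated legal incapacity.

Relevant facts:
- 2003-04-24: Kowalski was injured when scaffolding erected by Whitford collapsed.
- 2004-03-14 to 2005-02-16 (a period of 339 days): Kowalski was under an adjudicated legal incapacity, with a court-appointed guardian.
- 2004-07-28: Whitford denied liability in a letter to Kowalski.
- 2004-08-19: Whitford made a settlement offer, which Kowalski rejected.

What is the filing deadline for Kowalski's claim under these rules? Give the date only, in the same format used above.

The cause of action accrued on 2003-04-24, the date of the act.
1 year from 2003-04-24 is 2004-04-24.
The plaintiff's legal incapacity from 2004-03-14 to 2005-02-16 tolled the period for 339 days, extending the deadline to 2005-03-29.
The other events in the timeline have no effect on the limitation period under the stated rules.

2005-03-29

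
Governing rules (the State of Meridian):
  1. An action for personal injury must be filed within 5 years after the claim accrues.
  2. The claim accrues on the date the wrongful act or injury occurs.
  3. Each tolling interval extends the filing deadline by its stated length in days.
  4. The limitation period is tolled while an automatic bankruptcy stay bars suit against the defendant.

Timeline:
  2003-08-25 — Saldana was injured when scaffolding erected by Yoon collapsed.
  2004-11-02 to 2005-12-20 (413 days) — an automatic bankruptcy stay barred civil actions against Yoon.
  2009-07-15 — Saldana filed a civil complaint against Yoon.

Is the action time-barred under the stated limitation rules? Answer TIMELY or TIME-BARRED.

The limitation period began to run on 2003-08-25.
The untolled deadline — 5 years after 2003-08-25 — is 2008-08-25.
Because the automatic bankruptcy stay ran from 2004-11-02 to 2005-12-20, the deadline is extended by 413 days to 2009-10-12.
The 2009-07-15 filing precedes the 2009-10-12 deadline; the claim is timely.

TIMELY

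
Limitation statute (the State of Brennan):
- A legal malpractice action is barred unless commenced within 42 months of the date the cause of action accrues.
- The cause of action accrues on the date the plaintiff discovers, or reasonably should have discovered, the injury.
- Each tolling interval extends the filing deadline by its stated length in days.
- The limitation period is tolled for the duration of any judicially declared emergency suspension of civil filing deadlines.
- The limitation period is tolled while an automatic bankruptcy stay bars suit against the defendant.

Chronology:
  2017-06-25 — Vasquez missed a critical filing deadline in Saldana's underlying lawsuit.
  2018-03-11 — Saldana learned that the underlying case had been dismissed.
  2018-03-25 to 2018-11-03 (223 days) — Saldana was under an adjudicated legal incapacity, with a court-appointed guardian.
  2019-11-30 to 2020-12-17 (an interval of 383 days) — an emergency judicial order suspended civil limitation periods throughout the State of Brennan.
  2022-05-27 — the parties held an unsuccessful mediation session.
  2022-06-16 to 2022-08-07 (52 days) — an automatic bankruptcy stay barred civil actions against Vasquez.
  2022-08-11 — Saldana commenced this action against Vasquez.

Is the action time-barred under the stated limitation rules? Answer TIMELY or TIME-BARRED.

TIMELY

Under the discovery rule, the claim accrued on 2018-03-11, when Saldana discovered the injury — not on the 2017-06-25 date of the underlying act.
42 months from 2018-03-11 is 2021-09-11.
The emergency suspension of filing deadlines from 2019-11-30 to 2020-12-17 tolled the period for 383 days, extending the deadline to 2022-09-29.
Because the automatic bankruptcy stay ran from 2022-06-16 to 2022-08-07, the deadline is extended by 52 days to 2022-11-20.
No stated provision tolls the period for the plaintiff's incapacity, so the interval from 2018-03-25 to 2018-11-03 has no effect on the deadline.
Nothing else in the chronology tolls or restarts the period.
Filing on 2022-08-11 beat the 2022-11-20 deadline — the action is timely.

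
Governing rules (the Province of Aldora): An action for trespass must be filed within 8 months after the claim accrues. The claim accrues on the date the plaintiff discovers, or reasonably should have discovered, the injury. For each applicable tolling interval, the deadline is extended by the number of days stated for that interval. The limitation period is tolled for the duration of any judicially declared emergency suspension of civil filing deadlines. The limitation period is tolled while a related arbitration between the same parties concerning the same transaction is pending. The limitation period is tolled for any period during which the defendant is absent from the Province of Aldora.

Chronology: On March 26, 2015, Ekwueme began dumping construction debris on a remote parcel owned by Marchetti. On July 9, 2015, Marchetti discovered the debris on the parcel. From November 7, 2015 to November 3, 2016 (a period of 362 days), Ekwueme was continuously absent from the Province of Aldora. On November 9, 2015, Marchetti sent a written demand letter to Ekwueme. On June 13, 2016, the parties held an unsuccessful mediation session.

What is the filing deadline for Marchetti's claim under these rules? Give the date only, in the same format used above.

March 6, 2017

Accrual is tied to discovery, so the period began on July 9, 2015 rather than on March 26, 2015 when the act occurred.
The untolled deadline — 8 months after July 9, 2015 — is March 9, 2016.
Because the defendant's absence from the jurisdiction ran from November 7, 2015 to November 3, 2016, the deadline is extended by 362 days to March 6, 2017.
The other events in the timeline have no effect on the limitation period under the stated rules.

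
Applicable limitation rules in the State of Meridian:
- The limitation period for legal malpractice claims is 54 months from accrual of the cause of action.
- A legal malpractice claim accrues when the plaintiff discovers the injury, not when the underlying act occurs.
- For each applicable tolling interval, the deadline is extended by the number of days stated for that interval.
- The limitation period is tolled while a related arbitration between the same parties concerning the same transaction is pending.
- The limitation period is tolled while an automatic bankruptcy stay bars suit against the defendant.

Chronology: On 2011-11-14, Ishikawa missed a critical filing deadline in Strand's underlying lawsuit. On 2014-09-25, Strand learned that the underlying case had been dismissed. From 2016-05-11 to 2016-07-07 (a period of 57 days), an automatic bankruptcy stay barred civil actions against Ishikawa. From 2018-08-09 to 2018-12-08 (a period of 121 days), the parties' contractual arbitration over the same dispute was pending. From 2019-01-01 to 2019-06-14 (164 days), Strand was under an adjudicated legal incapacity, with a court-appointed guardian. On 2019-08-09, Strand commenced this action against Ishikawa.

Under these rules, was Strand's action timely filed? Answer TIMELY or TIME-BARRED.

TIMELY

Under the discovery rule, the claim accrued on 2014-09-25, when Strand discovered the injury — not on the 2011-11-14 date of the underlying act.
Adding the 54 months base period to 2014-09-25 gives a deadline of 2019-03-25, before any tolling.
The period was tolled for 57 days by the automatic bankruptcy stay (2016-05-11 to 2016-07-07), pushing the deadline to 2019-05-21.
The period was tolled for 121 days by the pending related arbitration (2018-08-09 to 2018-12-08), pushing the deadline to 2019-09-19.
The plaintiff's legal incapacity from 2019-01-01 to 2019-06-14 does not toll the period, because no stated rule makes the plaintiff's incapacity a tolling event.
Strand filed on 2019-08-09, before the 2019-09-19 deadline, so the action is timely.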